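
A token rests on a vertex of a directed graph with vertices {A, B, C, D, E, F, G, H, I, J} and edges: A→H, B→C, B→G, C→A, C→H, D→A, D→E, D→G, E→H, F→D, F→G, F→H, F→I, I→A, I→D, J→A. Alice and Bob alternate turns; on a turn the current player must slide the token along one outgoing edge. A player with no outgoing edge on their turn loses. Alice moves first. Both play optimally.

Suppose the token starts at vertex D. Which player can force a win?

Positions with no move are L. A position that does have a move is losing for the player to move precisely when every available move leads to a winning position for the opponent. Fill in the labels:
Every edge goes from a vertex to one that appears earlier in the order G, H, E, A, D, C, I, F, B, J, so processing vertices in that order labels each vertex after all of its successors.
G: no outgoing edge → L
H: no outgoing edge → L
E: can move to H, which is L ⇒ W
A: can move to H, which is L ⇒ W
D: can move to G, which is L ⇒ W
C: can move to H, which is L ⇒ W
I: moves to D(W), A(W); every one is W ⇒ L
F: can move to I, which is L ⇒ W
B: can move to G, which is L ⇒ W
J: the only move is to A(W), a W ⇒ L
The starting position D is W: Alice should move to G, handing over an L position.

Alice wins.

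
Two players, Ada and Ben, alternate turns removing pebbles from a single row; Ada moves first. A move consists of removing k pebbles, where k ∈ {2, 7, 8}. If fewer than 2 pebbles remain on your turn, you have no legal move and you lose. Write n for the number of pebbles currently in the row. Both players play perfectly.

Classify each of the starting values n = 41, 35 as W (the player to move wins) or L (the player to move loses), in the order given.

41: W, 35: L

Positions with no move are L. A position that does have a move is losing for the player to move precisely when every available move leads to a winning position for the opponent. Fill in the labels:
n=0: no move → L
n=1: no move → L
n=2: reaches L-position 0 → W
n=3: reaches L-position 1 → W
n=4: only reaches 2(W), which is W → L
n=5: only reaches 3(W), which is W → L
n=6: reaches L-position 4 → W
n=7: reaches L-position 5 → W
n=8: reaches L-position 1 → W
n=9: reaches L-position 1 → W
n=10: only reaches 8(W), 3(W), 2(W), all W → L
n=11: reaches L-position 4 → W
n=12: reaches L-position 10 → W
n=13: reaches L-position 5 → W
n=14: only reaches 12(W), 7(W), 6(W), all W → L
n=15: only reaches 13(W), 8(W), 7(W), all W → L
n=16: reaches L-position 14 → W
n=17: reaches L-position 15 → W
n=18: reaches L-position 10 → W
n=19: only reaches 17(W), 12(W), 11(W), all W → L
n=20: only reaches 18(W), 13(W), 12(W), all W → L
n=21: reaches L-position 19 → W
n=22: reaches L-position 20 → W
n=23: reaches L-position 15 → W
n=24: only reaches 22(W), 17(W), 16(W), all W → L
n=25: only reaches 23(W), 18(W), 17(W), all W → L
n=26: reaches L-position 24 → W
n=27: reaches L-position 25 → W
n=28: reaches L-position 20 → W
n=29: only reaches 27(W), 22(W), 21(W), all W → L
n=30: only reaches 28(W), 23(W), 22(W), all W → L
n=31: reaches L-position 29 → W
n=32: reaches L-position 30 → W
n=33: reaches L-position 25 → W
n=34: only reaches 32(W), 27(W), 26(W), all W → L
n=35: only reaches 33(W), 28(W), 27(W), all W → L
n=36: reaches L-position 34 → W
n=37: reaches L-position 35 → W
n=38: reaches L-position 30 → W
n=39: only reaches 37(W), 32(W), 31(W), all W → L
n=40: only reaches 38(W), 33(W), 32(W), all W → L
n=41: reaches L-position 39 → W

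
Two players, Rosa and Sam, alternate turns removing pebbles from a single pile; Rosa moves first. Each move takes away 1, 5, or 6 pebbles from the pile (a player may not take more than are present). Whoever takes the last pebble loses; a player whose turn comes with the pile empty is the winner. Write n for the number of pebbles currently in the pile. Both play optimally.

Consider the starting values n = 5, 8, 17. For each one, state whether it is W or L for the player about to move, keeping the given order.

Compute win/loss labels from the base case upward. A position with no move is W. Any other position is W if it can reach an L in one move, else L.
n=0: no move; the opponent has just taken the last pebble and therefore loses → W
n=1: →0(W) only, which is W, so L
n=2: →1(L), so W
n=3: →2(W) only, which is W, so L
n=4: →3(L), so W
n=5: →4(W), 0(W) — all W, so L
n=6: →5(L), so W
n=7: →1(L), so W
n=8: →3(L), so W
n=9: →3(L), so W
n=10: →5(L), so W
n=11: →5(L), so W
n=12: →11(W), 7(W), 6(W) — all W, so L
n=13: →12(L), so W
n=14: →13(W), 9(W), 8(W) — all W, so L
n=15: →14(L), so W
n=16: →15(W), 11(W), 10(W) — all W, so L
n=17: →16(L), so W

5: L, 8: W, 17: W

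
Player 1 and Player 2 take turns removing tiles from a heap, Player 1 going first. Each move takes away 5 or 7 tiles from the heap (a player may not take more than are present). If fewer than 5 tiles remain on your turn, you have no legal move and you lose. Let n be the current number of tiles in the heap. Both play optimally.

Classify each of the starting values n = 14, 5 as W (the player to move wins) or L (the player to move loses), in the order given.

Compute win/loss labels from the base case upward. A position with no move is L. Any other position is W if it can reach an L in one move, else L.
n=0: no move → L
n=1: no move → L
n=2: no move → L
n=3: no move → L
n=4: no move → L
n=5: can move to 0, which is L ⇒ W
n=6: can move to 1, which is L ⇒ W
n=7: can move to 2, which is L ⇒ W
n=8: can move to 3, which is L ⇒ W
n=9: can move to 4, which is L ⇒ W
n=10: can move to 3, which is L ⇒ W
n=11: can move to 4, which is L ⇒ W
n=12: moves to 7(W), 5(W); every one is W ⇒ L
n=13: moves to 8(W), 6(W); every one is W ⇒ L
n=14: moves to 9(W), 7(W); every one is W ⇒ L

14: L, 5: W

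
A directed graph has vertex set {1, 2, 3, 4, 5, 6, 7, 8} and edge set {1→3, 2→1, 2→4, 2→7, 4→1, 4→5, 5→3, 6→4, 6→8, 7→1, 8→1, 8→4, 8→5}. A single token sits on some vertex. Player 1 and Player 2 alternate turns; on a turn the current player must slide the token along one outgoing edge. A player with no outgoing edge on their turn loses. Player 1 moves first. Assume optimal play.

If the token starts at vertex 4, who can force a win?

Label each position W (a win for the player to move) or L (a loss). A position with no legal move is L; any other position is W exactly when some move reaches an L, and L when every move reaches a W.
Every edge goes from a vertex to one that appears earlier in the order 3, 1, 7, 5, 4, 8, 2, 6, so processing vertices in that order labels each vertex after all of its successors.
3: no outgoing edge → L
1: reaches L-position 3 → W
7: only reaches 1(W), which is W → L
5: reaches L-position 3 → W
4: only reaches 5(W), 1(W), all W → L
8: reaches L-position 4 → W
2: reaches L-position 4 → W
6: reaches L-position 4 → W
Every move from 4 reaches a W position, so the mover loses.

Player 2 wins.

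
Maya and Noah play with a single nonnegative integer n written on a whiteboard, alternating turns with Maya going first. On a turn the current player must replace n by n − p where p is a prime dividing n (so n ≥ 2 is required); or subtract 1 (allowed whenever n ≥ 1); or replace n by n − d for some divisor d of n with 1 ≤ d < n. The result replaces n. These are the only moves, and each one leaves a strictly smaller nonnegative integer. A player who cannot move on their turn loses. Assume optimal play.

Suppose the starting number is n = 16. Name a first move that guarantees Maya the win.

Move to 14.

Positions with no move are L. A position that does have a move is losing for the player to move precisely when every available move leads to a winning position for the opponent. Fill in the labels:
n=0: no move → L
n=1: →0(L), so W
n=2: →0(L), so W
n=3: →0(L), so W
n=4: →2(W), 3(W) — all W, so L
n=5: →0(L), so W
n=6: →4(L), so W
n=7: →0(L), so W
n=8: →4(L), so W
n=9: →6(W), 8(W) — all W, so L
n=10: →9(L), so W
n=11: →0(L), so W
n=12: →9(L), so W
n=13: →0(L), so W
n=14: →7(W), 12(W), 13(W) — all W, so L
n=15: →14(L), so W
n=16: →14(L), so W
From 16, the L positions reachable in one move are: 14.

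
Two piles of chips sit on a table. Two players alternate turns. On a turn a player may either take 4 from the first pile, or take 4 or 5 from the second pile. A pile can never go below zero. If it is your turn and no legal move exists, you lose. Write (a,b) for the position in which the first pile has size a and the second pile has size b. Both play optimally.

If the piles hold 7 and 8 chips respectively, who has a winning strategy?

The first player wins.

Classify positions by backward induction: terminal positions (no move available) are L. From any other position, the mover wins iff some move reaches an L.
No move ever increases a pile, so every position that can arise here has a ≤ 7 and b ≤ 8; it is enough to label the cells with 0 ≤ a ≤ 7 and 0 ≤ b ≤ 8.
Every move lowers a or b (never raises either), so fill the grid row by row in increasing a, and left to right within a row: each cell's successors are then already labelled.
      b=0  b=1  b=2  b=3  b=4  b=5  b=6  b=7  b=8
a=0:    L    L    L    L    W    W    W    W    W
a=1:    L    L    L    L    W    W    W    W    W
a=2:    L    L    L    L    W    W    W    W    W
a=3:    L    L    L    L    W    W    W    W    W
a=4:    W    W    W    W    L    L    L    L    W
a=5:    W    W    W    W    L    L    L    L    W
a=6:    W    W    W    W    L    L    L    L    W
a=7:    W    W    W    W    L    L    L    L    W
Cells with no legal move (terminal, hence L): (0,0), (0,1), (0,2), (0,3), (1,0), (1,1), (1,2), (1,3), (2,0), (2,1), (2,2), (2,3), (3,0), (3,1), (3,2), (3,3).
The remaining L cells, each justified by listing all of its moves:
(4,4): moves to (0,4)(W), (4,0)(W); every one is W ⇒ L
(4,5): moves to (0,5)(W), (4,1)(W), (4,0)(W); every one is W ⇒ L
(4,6): moves to (0,6)(W), (4,2)(W), (4,1)(W); every one is W ⇒ L
(4,7): moves to (0,7)(W), (4,3)(W), (4,2)(W); every one is W ⇒ L
(5,4): moves to (1,4)(W), (5,0)(W); every one is W ⇒ L
(5,5): moves to (1,5)(W), (5,1)(W), (5,0)(W); every one is W ⇒ L
(5,6): moves to (1,6)(W), (5,2)(W), (5,1)(W); every one is W ⇒ L
(5,7): moves to (1,7)(W), (5,3)(W), (5,2)(W); every one is W ⇒ L
(6,4): moves to (2,4)(W), (6,0)(W); every one is W ⇒ L
(6,5): moves to (2,5)(W), (6,1)(W), (6,0)(W); every one is W ⇒ L
(6,6): moves to (2,6)(W), (6,2)(W), (6,1)(W); every one is W ⇒ L
(6,7): moves to (2,7)(W), (6,3)(W), (6,2)(W); every one is W ⇒ L
(7,4): moves to (3,4)(W), (7,0)(W); every one is W ⇒ L
(7,5): moves to (3,5)(W), (7,1)(W), (7,0)(W); every one is W ⇒ L
(7,6): moves to (3,6)(W), (7,2)(W), (7,1)(W); every one is W ⇒ L
(7,7): moves to (3,7)(W), (7,3)(W), (7,2)(W); every one is W ⇒ L
Every other cell has at least one move into one of the L cells above, so it is W.
From (7,8) the player to move can move to (7,4), reaching an L position.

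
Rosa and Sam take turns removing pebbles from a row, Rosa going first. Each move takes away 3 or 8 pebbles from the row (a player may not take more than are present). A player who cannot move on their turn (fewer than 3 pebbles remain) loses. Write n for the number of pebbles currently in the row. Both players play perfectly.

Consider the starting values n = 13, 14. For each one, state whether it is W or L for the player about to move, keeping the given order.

13: L, 14: W

Build the W/L table. Terminal = L. A non-terminal position is W if it has a move to some L; otherwise it is L.
n=0: no move → L
n=1: no move → L
n=2: no move → L
n=3: →0(L), so W
n=4: →1(L), so W
n=5: →2(L), so W
n=6: →3(W) only, which is W, so L
n=7: →4(W) only, which is W, so L
n=8: →0(L), so W
n=9: →6(L), so W
n=10: →7(L), so W
n=11: →8(W), 3(W) — all W, so L
n=12: →9(W), 4(W) — all W, so L
n=13: →10(W), 5(W) — all W, so L
n=14: →11(L), so W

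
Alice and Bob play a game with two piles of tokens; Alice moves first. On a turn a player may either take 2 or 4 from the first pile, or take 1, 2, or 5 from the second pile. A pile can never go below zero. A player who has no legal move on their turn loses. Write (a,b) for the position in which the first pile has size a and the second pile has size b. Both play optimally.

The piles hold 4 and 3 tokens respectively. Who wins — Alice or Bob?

Alice wins.

Positions with no move are L. A position that does have a move is losing for the player to move precisely when every available move leads to a winning position for the opponent. Fill in the labels:
No move ever increases a pile, so every position that can arise here has a ≤ 4 and b ≤ 3; it is enough to label the cells with 0 ≤ a ≤ 4 and 0 ≤ b ≤ 3.
Every move lowers a or b (never raises either), so fill the grid row by row in increasing a, and left to right within a row: each cell's successors are then already labelled.
      b=0  b=1  b=2  b=3
a=0:    L    W    W    L
a=1:    L    W    W    L
a=2:    W    L    W    W
a=3:    W    L    W    W
a=4:    W    W    L    W
Cells with no legal move (terminal, hence L): (0,0), (1,0).
The remaining L cells, each justified by listing all of its moves:
(0,3): moves to (0,2)(W), (0,1)(W); every one is W ⇒ L
(1,3): moves to (1,2)(W), (1,1)(W); every one is W ⇒ L
(2,1): moves to (0,1)(W), (2,0)(W); every one is W ⇒ L
(3,1): moves to (1,1)(W), (3,0)(W); every one is W ⇒ L
(4,2): moves to (2,2)(W), (0,2)(W), (4,1)(W), (4,0)(W); every one is W ⇒ L
Every other cell has at least one move into one of the L cells above, so it is W.
From (4,3) Alice can move to (0,3), reaching an L position.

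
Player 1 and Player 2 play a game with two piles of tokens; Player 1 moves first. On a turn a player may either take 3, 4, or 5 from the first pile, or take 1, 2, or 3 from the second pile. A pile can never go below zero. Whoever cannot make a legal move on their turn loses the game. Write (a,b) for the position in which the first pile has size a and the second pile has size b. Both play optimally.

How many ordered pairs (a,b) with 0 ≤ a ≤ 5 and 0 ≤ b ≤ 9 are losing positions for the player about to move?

Work bottom-up. With no move the player to move loses. Otherwise the position is W if at least one move leads to an L position for the opponent, and L if every move leads to a W.
Every move lowers a or b (never raises either), so fill the grid row by row in increasing a, and left to right within a row: each cell's successors are then already labelled.
      b=0  b=1  b=2  b=3  b=4  b=5  b=6  b=7  b=8  b=9
a=0:    L    W    W    W    L    W    W    W    L    W
a=1:    L    W    W    W    L    W    W    W    L    W
a=2:    L    W    W    W    L    W    W    W    L    W
a=3:    W    L    W    W    W    L    W    W    W    L
a=4:    W    L    W    W    W    L    W    W    W    L
a=5:    W    L    W    W    W    L    W    W    W    L
Cells with no legal move (terminal, hence L): (0,0), (1,0), (2,0).
The remaining L cells, each justified by listing all of its moves:
(0,4): →(0,3)(W), (0,2)(W), (0,1)(W) — all W, so L
(0,8): →(0,7)(W), (0,6)(W), (0,5)(W) — all W, so L
(1,4): →(1,3)(W), (1,2)(W), (1,1)(W) — all W, so L
(1,8): →(1,7)(W), (1,6)(W), (1,5)(W) — all W, so L
(2,4): →(2,3)(W), (2,2)(W), (2,1)(W) — all W, so L
(2,8): →(2,7)(W), (2,6)(W), (2,5)(W) — all W, so L
(3,1): →(0,1)(W), (3,0)(W) — all W, so L
(3,5): →(0,5)(W), (3,4)(W), (3,3)(W), (3,2)(W) — all W, so L
(3,9): →(0,9)(W), (3,8)(W), (3,7)(W), (3,6)(W) — all W, so L
(4,1): →(1,1)(W), (0,1)(W), (4,0)(W) — all W, so L
(4,5): →(1,5)(W), (0,5)(W), (4,4)(W), (4,3)(W), (4,2)(W) — all W, so L
(4,9): →(1,9)(W), (0,9)(W), (4,8)(W), (4,7)(W), (4,6)(W) — all W, so L
(5,1): →(2,1)(W), (1,1)(W), (0,1)(W), (5,0)(W) — all W, so L
(5,5): →(2,5)(W), (1,5)(W), (0,5)(W), (5,4)(W), (5,3)(W), (5,2)(W) — all W, so L
(5,9): →(2,9)(W), (1,9)(W), (0,9)(W), (5,8)(W), (5,7)(W), (5,6)(W) — all W, so L
Every other cell has at least one move into one of the L cells above, so it is W.
L cells per row: a=0: 3, a=1: 3, a=2: 3, a=3: 3, a=4: 3, a=5: 3; total 18.

18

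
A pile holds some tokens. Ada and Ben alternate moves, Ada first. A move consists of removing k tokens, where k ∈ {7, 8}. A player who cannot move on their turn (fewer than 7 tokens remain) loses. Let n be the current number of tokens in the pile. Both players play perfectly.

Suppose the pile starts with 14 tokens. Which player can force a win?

Compute win/loss labels from the base case upward. A position with no move is L. Any other position is W if it can reach an L in one move, else L.
n=0: no move → L
n=1: no move → L
n=2: no move → L
n=3: no move → L
n=4: no move → L
n=5: no move → L
n=6: no move → L
n=7: →0(L), so W
n=8: →1(L), so W
n=9: →2(L), so W
n=10: →3(L), so W
n=11: →4(L), so W
n=12: →5(L), so W
n=13: →6(L), so W
n=14: →6(L), so W
The starting position 14 is W: Ada should remove 8, leaving 6, handing over an L position.

Ada wins.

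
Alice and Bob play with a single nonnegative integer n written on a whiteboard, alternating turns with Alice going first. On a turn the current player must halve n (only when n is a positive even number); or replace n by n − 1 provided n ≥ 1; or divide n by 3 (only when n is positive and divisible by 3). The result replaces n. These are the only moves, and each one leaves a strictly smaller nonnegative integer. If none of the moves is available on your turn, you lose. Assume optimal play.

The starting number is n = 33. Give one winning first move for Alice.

Move to 11.

Classify positions by backward induction: terminal positions (no move available) are L. From any other position, the mover wins iff some move reaches an L.
n=0: no move → L
n=1: can move to 0, which is L ⇒ W
n=2: the only move is to 1(W), a W ⇒ L
n=3: can move to 2, which is L ⇒ W
n=4: can move to 2, which is L ⇒ W
n=5: the only move is to 4(W), a W ⇒ L
n=6: can move to 2, which is L ⇒ W
n=7: the only move is to 6(W), a W ⇒ L
n=8: can move to 7, which is L ⇒ W
n=9: moves to 3(W), 8(W); every one is W ⇒ L
n=10: can move to 5, which is L ⇒ W
n=11: the only move is to 10(W), a W ⇒ L
n=12: can move to 11, which is L ⇒ W
n=13: the only move is to 12(W), a W ⇒ L
n=14: can move to 7, which is L ⇒ W
n=15: can move to 5, which is L ⇒ W
n=16: moves to 8(W), 15(W); every one is W ⇒ L
n=17: can move to 16, which is L ⇒ W
n=18: can move to 9, which is L ⇒ W
n=19: the only move is to 18(W), a W ⇒ L
n=20: can move to 19, which is L ⇒ W
n=21: can move to 7, which is L ⇒ W
n=22: can move to 11, which is L ⇒ W
n=23: the only move is to 22(W), a W ⇒ L
n=24: can move to 23, which is L ⇒ W
n=25: the only move is to 24(W), a W ⇒ L
n=26: can move to 13, which is L ⇒ W
n=27: can move to 9, which is L ⇒ W
n=28: moves to 14(W), 27(W); every one is W ⇒ L
n=29: can move to 28, which is L ⇒ W
n=30: moves to 10(W), 15(W), 29(W); every one is W ⇒ L
n=31: can move to 30, which is L ⇒ W
n=32: can move to 16, which is L ⇒ W
n=33: can move to 11, which is L ⇒ W
From 33, the L positions reachable in one move are: 11.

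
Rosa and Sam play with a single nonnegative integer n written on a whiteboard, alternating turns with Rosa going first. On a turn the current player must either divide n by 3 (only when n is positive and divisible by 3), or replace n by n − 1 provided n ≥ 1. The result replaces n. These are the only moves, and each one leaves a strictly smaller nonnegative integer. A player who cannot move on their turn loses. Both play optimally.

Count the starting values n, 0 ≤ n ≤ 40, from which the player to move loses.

20

Compute win/loss labels from the base case upward. A position with no move is L. Any other position is W if it can reach an L in one move, else L.
n=0: no move → L
n=1: can move to 0, which is L ⇒ W
n=2: the only move is to 1(W), a W ⇒ L
n=3: can move to 2, which is L ⇒ W
n=4: the only move is to 3(W), a W ⇒ L
n=5: can move to 4, which is L ⇒ W
n=6: can move to 2, which is L ⇒ W
n=7: the only move is to 6(W), a W ⇒ L
n=8: can move to 7, which is L ⇒ W
n=9: moves to 3(W), 8(W); every one is W ⇒ L
n=10: can move to 9, which is L ⇒ W
n=11: the only move is to 10(W), a W ⇒ L
n=12: can move to 4, which is L ⇒ W
n=13: the only move is to 12(W), a W ⇒ L
n=14: can move to 13, which is L ⇒ W
n=15: moves to 5(W), 14(W); every one is W ⇒ L
n=16: can move to 15, which is L ⇒ W
n=17: the only move is to 16(W), a W ⇒ L
n=18: can move to 17, which is L ⇒ W
n=19: the only move is to 18(W), a W ⇒ L
n=20: can move to 19, which is L ⇒ W
n=21: can move to 7, which is L ⇒ W
n=22: the only move is to 21(W), a W ⇒ L
n=23: can move to 22, which is L ⇒ W
n=24: moves to 8(W), 23(W); every one is W ⇒ L
n=25: can move to 24, which is L ⇒ W
n=26: the only move is to 25(W), a W ⇒ L
n=27: can move to 9, which is L ⇒ W
n=28: the only move is to 27(W), a W ⇒ L
n=29: can move to 28, which is L ⇒ W
n=30: moves to 10(W), 29(W); every one is W ⇒ L
n=31: can move to 30, which is L ⇒ W
n=32: the only move is to 31(W), a W ⇒ L
n=33: can move to 11, which is L ⇒ W
n=34: the only move is to 33(W), a W ⇒ L
n=35: can move to 34, which is L ⇒ W
n=36: moves to 12(W), 35(W); every one is W ⇒ L
n=37: can move to 36, which is L ⇒ W
n=38: the only move is to 37(W), a W ⇒ L
n=39: can move to 13, which is L ⇒ W
n=40: the only move is to 39(W), a W ⇒ L
L entries with 0 ≤ n ≤ 40: n = 0, 2, 4, 7, 9, 11, 13, 15, 17, 19, 22, 24, 26, 28, 30, 32, 34, 36, 38, 40; that makes 20.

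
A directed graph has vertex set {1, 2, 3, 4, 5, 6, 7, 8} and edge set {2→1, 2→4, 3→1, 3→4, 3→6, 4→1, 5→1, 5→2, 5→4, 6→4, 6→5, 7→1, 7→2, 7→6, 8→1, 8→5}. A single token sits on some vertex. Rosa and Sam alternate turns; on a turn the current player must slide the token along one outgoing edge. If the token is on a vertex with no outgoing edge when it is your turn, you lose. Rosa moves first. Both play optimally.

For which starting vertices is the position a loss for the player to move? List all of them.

Work bottom-up. With no move the player to move loses. Otherwise the position is W if at least one move leads to an L position for the opponent, and L if every move leads to a W.
Every edge goes from a vertex to one that appears earlier in the order 1, 4, 2, 5, 6, 7, 3, 8, so processing vertices in that order labels each vertex after all of its successors.
1: no outgoing edge → L
4: can move to 1, which is L ⇒ W
2: can move to 1, which is L ⇒ W
5: can move to 1, which is L ⇒ W
6: moves to 5(W), 4(W); every one is W ⇒ L
7: can move to 6, which is L ⇒ W
3: can move to 6, which is L ⇒ W
8: can move to 1, which is L ⇒ W
The losing starting vertices are exactly the entries labelled L in this table (2 of them).

1, 6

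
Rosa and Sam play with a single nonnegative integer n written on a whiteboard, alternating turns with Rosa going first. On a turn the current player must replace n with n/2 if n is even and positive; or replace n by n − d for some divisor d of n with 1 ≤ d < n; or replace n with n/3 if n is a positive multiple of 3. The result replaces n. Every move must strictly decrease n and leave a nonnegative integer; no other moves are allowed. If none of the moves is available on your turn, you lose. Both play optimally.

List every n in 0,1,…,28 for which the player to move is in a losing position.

0, 1, 4, 7, 9, 11, 13, 15, 17, 19, 23, 25, 28

Positions with no move are L. A position that does have a move is losing for the player to move precisely when every available move leads to a winning position for the opponent. Fill in the labels:
n=0: no move → L
n=1: no move → L
n=2: W (go to 1, an L position)
n=3: W (go to 1, an L position)
n=4: L (options 2(W), 3(W) are all W)
n=5: W (go to 4, an L position)
n=6: W (go to 4, an L position)
n=7: L (sole option 6(W) is W)
n=8: W (go to 4, an L position)
n=9: L (options 3(W), 6(W), 8(W) are all W)
n=10: W (go to 9, an L position)
n=11: L (sole option 10(W) is W)
n=12: W (go to 4, an L position)
n=13: L (sole option 12(W) is W)
n=14: W (go to 7, an L position)
n=15: L (options 5(W), 10(W), 12(W), 14(W) are all W)
n=16: W (go to 15, an L position)
n=17: L (sole option 16(W) is W)
n=18: W (go to 9, an L position)
n=19: L (sole option 18(W) is W)
n=20: W (go to 15, an L position)
n=21: W (go to 7, an L position)
n=22: W (go to 11, an L position)
n=23: L (sole option 22(W) is W)
n=24: W (go to 23, an L position)
n=25: L (options 20(W), 24(W) are all W)
n=26: W (go to 13, an L position)
n=27: W (go to 9, an L position)
n=28: L (options 14(W), 21(W), 24(W), 26(W), 27(W) are all W)
Reading off the rows marked L gives the requested list; there are 13 such values of n.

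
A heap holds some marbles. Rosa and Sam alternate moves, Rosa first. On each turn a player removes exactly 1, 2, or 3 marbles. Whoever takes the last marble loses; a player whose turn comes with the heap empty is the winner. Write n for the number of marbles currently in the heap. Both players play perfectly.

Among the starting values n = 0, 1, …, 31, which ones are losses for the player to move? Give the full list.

Label each position W (a win for the player to move) or L (a loss). A position with no legal move is W; any other position is W exactly when some move reaches an L, and L when every move reaches a W.
n=0: no move; the opponent has just taken the last marble and therefore loses → W
n=1: only reaches 0(W), which is W → L
n=2: reaches L-position 1 → W
n=3: reaches L-position 1 → W
n=4: reaches L-position 1 → W
n=5: only reaches 4(W), 3(W), 2(W), all W → L
n=6: reaches L-position 5 → W
n=7: reaches L-position 5 → W
n=8: reaches L-position 5 → W
n=9: only reaches 8(W), 7(W), 6(W), all W → L
n=10: reaches L-position 9 → W
n=11: reaches L-position 9 → W
n=12: reaches L-position 9 → W
n=13: only reaches 12(W), 11(W), 10(W), all W → L
n=14: reaches L-position 13 → W
n=15: reaches L-position 13 → W
n=16: reaches L-position 13 → W
n=17: only reaches 16(W), 15(W), 14(W), all W → L
n=18: reaches L-position 17 → W
n=19: reaches L-position 17 → W
n=20: reaches L-position 17 → W
n=21: only reaches 20(W), 19(W), 18(W), all W → L
n=22: reaches L-position 21 → W
n=23: reaches L-position 21 → W
n=24: reaches L-position 21 → W
n=25: only reaches 24(W), 23(W), 22(W), all W → L
n=26: reaches L-position 25 → W
n=27: reaches L-position 25 → W
n=28: reaches L-position 25 → W
n=29: only reaches 28(W), 27(W), 26(W), all W → L
n=30: reaches L-position 29 → W
n=31: reaches L-position 29 → W
The losing starting values of n are exactly the entries labelled L in this table (8 of them).

1, 5, 9, 13, 17, 21, 25, 29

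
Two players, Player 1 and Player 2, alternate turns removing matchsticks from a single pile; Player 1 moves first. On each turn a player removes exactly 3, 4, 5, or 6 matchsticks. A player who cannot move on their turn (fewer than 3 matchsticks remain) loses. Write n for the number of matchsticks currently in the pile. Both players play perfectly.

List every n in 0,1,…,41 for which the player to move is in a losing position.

0, 1, 2, 9, 10, 11, 18, 19, 20, 27, 28, 29, 36, 37, 38

Build the W/L table. Terminal = L. A non-terminal position is W if it has a move to some L; otherwise it is L.
n=0: no move → L
n=1: no move → L
n=2: no move → L
n=3: can move to 0, which is L ⇒ W
n=4: can move to 1, which is L ⇒ W
n=5: can move to 2, which is L ⇒ W
n=6: can move to 2, which is L ⇒ W
n=7: can move to 2, which is L ⇒ W
n=8: can move to 2, which is L ⇒ W
n=9: moves to 6(W), 5(W), 4(W), 3(W); every one is W ⇒ L
n=10: moves to 7(W), 6(W), 5(W), 4(W); every one is W ⇒ L
n=11: moves to 8(W), 7(W), 6(W), 5(W); every one is W ⇒ L
n=12: can move to 9, which is L ⇒ W
n=13: can move to 10, which is L ⇒ W
n=14: can move to 11, which is L ⇒ W
n=15: can move to 11, which is L ⇒ W
n=16: can move to 11, which is L ⇒ W
n=17: can move to 11, which is L ⇒ W
n=18: moves to 15(W), 14(W), 13(W), 12(W); every one is W ⇒ L
n=19: moves to 16(W), 15(W), 14(W), 13(W); every one is W ⇒ L
n=20: moves to 17(W), 16(W), 15(W), 14(W); every one is W ⇒ L
n=21: can move to 18, which is L ⇒ W
n=22: can move to 19, which is L ⇒ W
n=23: can move to 20, which is L ⇒ W
n=24: can move to 20, which is L ⇒ W
n=25: can move to 20, which is L ⇒ W
n=26: can move to 20, which is L ⇒ W
n=27: moves to 24(W), 23(W), 22(W), 21(W); every one is W ⇒ L
n=28: moves to 25(W), 24(W), 23(W), 22(W); every one is W ⇒ L
n=29: moves to 26(W), 25(W), 24(W), 23(W); every one is W ⇒ L
n=30: can move to 27, which is L ⇒ W
n=31: can move to 28, which is L ⇒ W
n=32: can move to 29, which is L ⇒ W
n=33: can move to 29, which is L ⇒ W
n=34: can move to 29, which is L ⇒ W
n=35: can move to 29, which is L ⇒ W
n=36: moves to 33(W), 32(W), 31(W), 30(W); every one is W ⇒ L
n=37: moves to 34(W), 33(W), 32(W), 31(W); every one is W ⇒ L
n=38: moves to 35(W), 34(W), 33(W), 32(W); every one is W ⇒ L
n=39: can move to 36, which is L ⇒ W
n=40: can move to 37, which is L ⇒ W
n=41: can move to 38, which is L ⇒ W
The losing starting values of n are exactly the entries labelled L in this table (15 of them).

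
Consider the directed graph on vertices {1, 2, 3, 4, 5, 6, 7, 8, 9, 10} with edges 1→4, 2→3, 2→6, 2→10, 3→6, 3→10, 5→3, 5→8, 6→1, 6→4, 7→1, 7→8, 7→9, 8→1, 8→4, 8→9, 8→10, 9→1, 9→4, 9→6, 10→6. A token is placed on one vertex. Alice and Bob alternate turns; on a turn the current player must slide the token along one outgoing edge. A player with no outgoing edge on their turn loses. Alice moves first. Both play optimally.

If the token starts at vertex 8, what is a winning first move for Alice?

Build the W/L table. Terminal = L. A non-terminal position is W if it has a move to some L; otherwise it is L.
Every edge goes from a vertex to one that appears earlier in the order 4, 1, 6, 9, 10, 8, 7, 3, 5, 2, so processing vertices in that order labels each vertex after all of its successors.
4: no outgoing edge → L
1: reaches L-position 4 → W
6: reaches L-position 4 → W
9: reaches L-position 4 → W
10: only reaches 6(W), which is W → L
8: reaches L-position 10 → W
7: only reaches 8(W), 9(W), 1(W), all W → L
3: reaches L-position 10 → W
5: only reaches 3(W), 8(W), all W → L
2: reaches L-position 10 → W
From 8, the L positions reachable in one move are: 10, 4. Any move reaching one of these is winning.

Move to 10.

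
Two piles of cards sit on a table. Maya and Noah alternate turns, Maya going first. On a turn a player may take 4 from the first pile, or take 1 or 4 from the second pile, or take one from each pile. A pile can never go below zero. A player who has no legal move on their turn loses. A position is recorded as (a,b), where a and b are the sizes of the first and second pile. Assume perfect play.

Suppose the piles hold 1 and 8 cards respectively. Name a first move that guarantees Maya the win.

Positions with no move are L. A position that does have a move is losing for the player to move precisely when every available move leads to a winning position for the opponent. Fill in the labels:
No move ever increases a pile, so every position that can arise here has a ≤ 1 and b ≤ 8; it is enough to label the cells with 0 ≤ a ≤ 1 and 0 ≤ b ≤ 8.
Every move lowers a or b (never raises either), so fill the grid row by row in increasing a, and left to right within a row: each cell's successors are then already labelled.
      b=0  b=1  b=2  b=3  b=4  b=5  b=6  b=7  b=8
a=0:    L    W    L    W    W    L    W    L    W
a=1:    L    W    L    W    W    L    W    L    W
Cells with no legal move (terminal, hence L): (0,0), (1,0).
The remaining L cells, each justified by listing all of its moves:
(0,2): →(0,1)(W) only, which is W, so L
(0,5): →(0,4)(W), (0,1)(W) — all W, so L
(0,7): →(0,6)(W), (0,3)(W) — all W, so L
(1,2): →(1,1)(W), (0,1)(W) — all W, so L
(1,5): →(1,4)(W), (1,1)(W), (0,4)(W) — all W, so L
(1,7): →(1,6)(W), (1,3)(W), (0,6)(W) — all W, so L
Every other cell has at least one move into one of the L cells above, so it is W.
From (1,8), the L positions reachable in one move are: (1,7), (0,7). Any move reaching one of these is winning.

Move to (1,7).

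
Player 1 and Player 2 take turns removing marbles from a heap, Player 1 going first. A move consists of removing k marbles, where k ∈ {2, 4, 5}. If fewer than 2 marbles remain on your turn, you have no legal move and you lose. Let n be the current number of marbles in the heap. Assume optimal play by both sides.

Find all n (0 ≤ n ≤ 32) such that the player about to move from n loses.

Positions with no move are L. A position that does have a move is losing for the player to move precisely when every available move leads to a winning position for the opponent. Fill in the labels:
n=0: no move → L
n=1: no move → L
n=2: →0(L), so W
n=3: →1(L), so W
n=4: →0(L), so W
n=5: →1(L), so W
n=6: →1(L), so W
n=7: →5(W), 3(W), 2(W) — all W, so L
n=8: →6(W), 4(W), 3(W) — all W, so L
n=9: →7(L), so W
n=10: →8(L), so W
n=11: →7(L), so W
n=12: →8(L), so W
n=13: →8(L), so W
n=14: →12(W), 10(W), 9(W) — all W, so L
n=15: →13(W), 11(W), 10(W) — all W, so L
n=16: →14(L), so W
n=17: →15(L), so W
n=18: →14(L), so W
n=19: →15(L), so W
n=20: →15(L), so W
n=21: →19(W), 17(W), 16(W) — all W, so L
n=22: →20(W), 18(W), 17(W) — all W, so L
n=23: →21(L), so W
n=24: →22(L), so W
n=25: →21(L), so W
n=26: →22(L), so W
n=27: →22(L), so W
n=28: →26(W), 24(W), 23(W) — all W, so L
n=29: →27(W), 25(W), 24(W) — all W, so L
n=30: →28(L), so W
n=31: →29(L), so W
n=32: →28(L), so W
Reading off the rows marked L gives the requested list; there are 10 such values of n.

0, 1, 7, 8, 14, 15, 21, 22, 28, 29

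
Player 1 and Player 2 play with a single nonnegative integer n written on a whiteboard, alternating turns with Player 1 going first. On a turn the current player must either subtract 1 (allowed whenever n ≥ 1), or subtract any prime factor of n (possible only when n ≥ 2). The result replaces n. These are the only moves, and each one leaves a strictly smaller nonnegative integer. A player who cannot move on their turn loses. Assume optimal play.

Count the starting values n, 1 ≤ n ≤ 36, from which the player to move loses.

Use the standard recursion: the mover loses at a terminal position; elsewhere, the mover wins exactly when some move hands the opponent an L position.
n=0: no move → L
n=1: can move to 0, which is L ⇒ W
n=2: can move to 0, which is L ⇒ W
n=3: can move to 0, which is L ⇒ W
n=4: moves to 2(W), 3(W); every one is W ⇒ L
n=5: can move to 0, which is L ⇒ W
n=6: can move to 4, which is L ⇒ W
n=7: can move to 0, which is L ⇒ W
n=8: moves to 6(W), 7(W); every one is W ⇒ L
n=9: can move to 8, which is L ⇒ W
n=10: can move to 8, which is L ⇒ W
n=11: can move to 0, which is L ⇒ W
n=12: moves to 9(W), 10(W), 11(W); every one is W ⇒ L
n=13: can move to 0, which is L ⇒ W
n=14: can move to 12, which is L ⇒ W
n=15: can move to 12, which is L ⇒ W
n=16: moves to 14(W), 15(W); every one is W ⇒ L
n=17: can move to 0, which is L ⇒ W
n=18: can move to 16, which is L ⇒ W
n=19: can move to 0, which is L ⇒ W
n=20: moves to 15(W), 18(W), 19(W); every one is W ⇒ L
n=21: can move to 20, which is L ⇒ W
n=22: can move to 20, which is L ⇒ W
n=23: can move to 0, which is L ⇒ W
n=24: moves to 21(W), 22(W), 23(W); every one is W ⇒ L
n=25: can move to 20, which is L ⇒ W
n=26: can move to 24, which is L ⇒ W
n=27: can move to 24, which is L ⇒ W
n=28: moves to 21(W), 26(W), 27(W); every one is W ⇒ L
n=29: can move to 0, which is L ⇒ W
n=30: can move to 28, which is L ⇒ W
n=31: can move to 0, which is L ⇒ W
n=32: moves to 30(W), 31(W); every one is W ⇒ L
n=33: can move to 32, which is L ⇒ W
n=34: can move to 32, which is L ⇒ W
n=35: can move to 28, which is L ⇒ W
n=36: moves to 33(W), 34(W), 35(W); every one is W ⇒ L
L entries with 1 ≤ n ≤ 36 (n=0 is outside the asked range and is not counted): n = 4, 8, 12, 16, 20, 24, 28, 32, 36; that makes 9.

9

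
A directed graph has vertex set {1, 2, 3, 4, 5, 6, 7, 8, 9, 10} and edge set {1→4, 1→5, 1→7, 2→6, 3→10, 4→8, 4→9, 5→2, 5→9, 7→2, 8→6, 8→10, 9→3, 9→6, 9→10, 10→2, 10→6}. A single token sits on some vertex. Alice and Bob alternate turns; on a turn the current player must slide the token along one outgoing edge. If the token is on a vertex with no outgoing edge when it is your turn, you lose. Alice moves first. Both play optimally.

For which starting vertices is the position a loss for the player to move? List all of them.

Positions with no move are L. A position that does have a move is losing for the player to move precisely when every available move leads to a winning position for the opponent. Fill in the labels:
Every edge goes from a vertex to one that appears earlier in the order 6, 2, 10, 8, 3, 9, 5, 4, 7, 1, so processing vertices in that order labels each vertex after all of its successors.
6: no outgoing edge → L
2: can move to 6, which is L ⇒ W
10: can move to 6, which is L ⇒ W
8: can move to 6, which is L ⇒ W
3: the only move is to 10(W), a W ⇒ L
9: can move to 3, which is L ⇒ W
5: moves to 9(W), 2(W); every one is W ⇒ L
4: moves to 9(W), 8(W); every one is W ⇒ L
7: the only move is to 2(W), a W ⇒ L
1: can move to 7, which is L ⇒ W
The losing starting vertices are exactly the entries labelled L in this table (5 of them).

3, 4, 5, 6, 7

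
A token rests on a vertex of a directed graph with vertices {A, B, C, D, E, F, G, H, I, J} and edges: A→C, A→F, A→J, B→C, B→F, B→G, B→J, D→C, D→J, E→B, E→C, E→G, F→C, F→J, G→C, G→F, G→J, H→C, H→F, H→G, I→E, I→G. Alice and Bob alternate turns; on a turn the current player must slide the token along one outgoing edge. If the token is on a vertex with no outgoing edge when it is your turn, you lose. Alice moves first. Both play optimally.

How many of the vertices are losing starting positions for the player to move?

3

Work bottom-up. With no move the player to move loses. Otherwise the position is W if at least one move leads to an L position for the opponent, and L if every move leads to a W.
Every edge goes from a vertex to one that appears earlier in the order C, J, F, G, B, A, E, D, I, H, so processing vertices in that order labels each vertex after all of its successors.
C: no outgoing edge → L
J: no outgoing edge → L
F: reaches L-position J → W
G: reaches L-position J → W
B: reaches L-position J → W
A: reaches L-position J → W
E: reaches L-position C → W
D: reaches L-position J → W
I: only reaches E(W), G(W), all W → L
H: reaches L-position C → W
The L vertices are C, I, J; that is 3 in all.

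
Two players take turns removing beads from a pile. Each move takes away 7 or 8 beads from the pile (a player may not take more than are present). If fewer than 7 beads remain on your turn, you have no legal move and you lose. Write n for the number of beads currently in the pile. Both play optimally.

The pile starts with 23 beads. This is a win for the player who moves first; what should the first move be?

Remove 7, leaving 16.

Build the W/L table. Terminal = L. A non-terminal position is W if it has a move to some L; otherwise it is L.
n=0: no move → L
n=1: no move → L
n=2: no move → L
n=3: no move → L
n=4: no move → L
n=5: no move → L
n=6: no move → L
n=7: reaches L-position 0 → W
n=8: reaches L-position 1 → W
n=9: reaches L-position 2 → W
n=10: reaches L-position 3 → W
n=11: reaches L-position 4 → W
n=12: reaches L-position 5 → W
n=13: reaches L-position 6 → W
n=14: reaches L-position 6 → W
n=15: only reaches 8(W), 7(W), all W → L
n=16: only reaches 9(W), 8(W), all W → L
n=17: only reaches 10(W), 9(W), all W → L
n=18: only reaches 11(W), 10(W), all W → L
n=19: only reaches 12(W), 11(W), all W → L
n=20: only reaches 13(W), 12(W), all W → L
n=21: only reaches 14(W), 13(W), all W → L
n=22: reaches L-position 15 → W
n=23: reaches L-position 16 → W
From 23, the L positions reachable in one move are: 16, 15. Any move reaching one of these is winning.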